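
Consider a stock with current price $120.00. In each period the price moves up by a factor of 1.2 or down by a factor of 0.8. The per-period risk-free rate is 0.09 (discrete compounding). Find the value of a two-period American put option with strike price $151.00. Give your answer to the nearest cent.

$31.00

Risk-neutral probability p = (1 + 0.09 − 0.8)/(1.2 − 0.8) = 0.2900/0.4000 = 0.7250
Terminal stock prices: S_uu = 172.8, S_ud = 115.2, S_dd = 76.8
Terminal payoffs (K − S): max(-21.8, 0) = 0, max(35.8, 0) = 35.8, max(74.2, 0) = 74.2
Node u (S = 144): continuation = 1/1.09·[0.7250·0.0000 + 0.2750·35.8000] = 9.0321; exercise value = 7.0000 ≤ continuation, so V_u = 9.0321
Node d (S = 96): continuation = 1/1.09·[0.7250·35.8000 + 0.2750·74.2000] = 42.5321; exercise value = 55.0000 > continuation, so V_d = 55.0000 (exercise)
Node 0 (S = 120): continuation = 1/1.09·[0.7250·9.0321 + 0.2750·55.0000] = 19.8837; exercise value = 31.0000 > continuation, so V_0 = 31.0000 (exercise)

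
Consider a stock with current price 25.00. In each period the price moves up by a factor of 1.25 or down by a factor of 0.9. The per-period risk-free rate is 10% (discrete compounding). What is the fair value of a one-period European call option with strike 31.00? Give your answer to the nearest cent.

0.13

Risk-neutral probability p = (1 + 0.1 − 0.9)/(1.25 − 0.9) = 0.2000/0.3500 = 0.5714
Terminal stock prices: S_u = 31.25, S_d = 22.5
Terminal payoffs (S − K): max(0.25, 0) = 0.25, max(-8.5, 0) = 0
Node 0 (S = 25): V_0 = 1/1.1·[0.5714·0.2500 + 0.4286·0.0000] = 0.1299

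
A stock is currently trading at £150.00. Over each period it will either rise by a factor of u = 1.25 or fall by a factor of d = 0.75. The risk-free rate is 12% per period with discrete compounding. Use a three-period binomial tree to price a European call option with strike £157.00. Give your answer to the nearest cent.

£44.93

Risk-neutral probability p = (1 + 0.12 − 0.75)/(1.25 − 0.75) = 0.3700/0.5000 = 0.7400
Terminal stock prices: S_uuu = 293, S_uud = 175.8, S_udd = 105.5, S_ddd = 63.28
Terminal payoffs (S − K): max(136, 0) = 136, max(18.78, 0) = 18.78, max(-51.53, 0) = 0, max(-93.72, 0) = 0
Node uu (S = 234.4): V_uu = 1/1.12·[0.7400·135.9688 + 0.2600·18.7812] = 94.1964
Node ud (S = 140.6): V_ud = 1/1.12·[0.7400·18.7812 + 0.2600·0.0000] = 12.4090
Node dd (S = 84.38): V_dd = 1/1.12·[0.7400·0.0000 + 0.2600·0.0000] = 0.0000
Node u (S = 187.5): V_u = 1/1.12·[0.7400·94.1964 + 0.2600·12.4090] = 65.1176
Node d (S = 112.5): V_d = 1/1.12·[0.7400·12.4090 + 0.2600·0.0000] = 8.1988
Node 0 (S = 150): V_0 = 1/1.12·[0.7400·65.1176 + 0.2600·8.1988] = 44.9274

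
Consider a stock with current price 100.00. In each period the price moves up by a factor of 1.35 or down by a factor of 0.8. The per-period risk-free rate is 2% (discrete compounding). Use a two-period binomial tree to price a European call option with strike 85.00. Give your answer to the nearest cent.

25.57

Risk-neutral probability p = (1 + 0.02 − 0.8)/(1.35 − 0.8) = 0.2200/0.5500 = 0.4000
Terminal stock prices: S_uu = 182.3, S_ud = 108, S_dd = 64
Terminal payoffs (S − K): max(97.25, 0) = 97.25, max(23, 0) = 23, max(-21, 0) = 0
Node u (S = 135): V_u = 1/1.02·[0.4000·97.2500 + 0.6000·23.0000] = 51.6667
Node d (S = 80): V_d = 1/1.02·[0.4000·23.0000 + 0.6000·0.0000] = 9.0196
Node 0 (S = 100): V_0 = 1/1.02·[0.4000·51.6667 + 0.6000·9.0196] = 25.5671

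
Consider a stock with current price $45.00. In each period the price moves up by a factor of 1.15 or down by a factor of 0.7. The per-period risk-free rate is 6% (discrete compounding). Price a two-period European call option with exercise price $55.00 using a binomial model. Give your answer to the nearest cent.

Risk-neutral probability p = (1 + 0.06 − 0.7)/(1.15 − 0.7) = 0.3600/0.4500 = 0.8000
Terminal stock prices: S_uu = 59.51, S_ud = 36.22, S_dd = 22.05
Terminal payoffs (S − K): max(4.512, 0) = 4.512, max(-18.78, 0) = 0, max(-32.95, 0) = 0
Node u (S = 51.75): V_u = 1/1.06·[0.8000·4.5125 + 0.2000·0.0000] = 3.4057
Node d (S = 31.5): V_d = 1/1.06·[0.8000·0.0000 + 0.2000·0.0000] = 0.0000
Node 0 (S = 45): V_0 = 1/1.06·[0.8000·3.4057 + 0.2000·0.0000] = 2.5703

$2.57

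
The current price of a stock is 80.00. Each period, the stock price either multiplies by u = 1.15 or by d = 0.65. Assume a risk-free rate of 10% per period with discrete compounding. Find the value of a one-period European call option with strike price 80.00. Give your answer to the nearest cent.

Risk-neutral probability p = (1 + 0.1 − 0.65)/(1.15 − 0.65) = 0.4500/0.5000 = 0.9000
Terminal stock prices: S_u = 92, S_d = 52
Terminal payoffs (S − K): max(12, 0) = 12, max(-28, 0) = 0
Node 0 (S = 80): V_0 = 1/1.1·[0.9000·12.0000 + 0.1000·0.0000] = 9.8182

9.82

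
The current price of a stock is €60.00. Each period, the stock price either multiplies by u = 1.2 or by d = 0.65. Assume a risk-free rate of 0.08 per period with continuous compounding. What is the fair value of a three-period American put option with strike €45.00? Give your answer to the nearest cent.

Risk-neutral probability p = (e^0.08 − 0.65)/(1.2 − 0.65) = 0.4333/0.5500 = 0.7878
Terminal stock prices: S_uuu = 103.7, S_uud = 56.16, S_udd = 30.42, S_ddd = 16.48
Terminal payoffs (K − S): max(-58.68, 0) = 0, max(-11.16, 0) = 0, max(14.58, 0) = 14.58, max(28.52, 0) = 28.52
Node uu (S = 86.4): continuation = e^(−0.08)·[0.7878·0.0000 + 0.2122·0.0000] = 0.0000; exercise value = 0.0000 ≤ continuation, so V_uu = 0.0000
Node ud (S = 46.8): continuation = e^(−0.08)·[0.7878·0.0000 + 0.2122·14.5800] = 2.8561; exercise value = 0.0000 ≤ continuation, so V_ud = 2.8561
Node dd (S = 25.35): continuation = e^(−0.08)·[0.7878·14.5800 + 0.2122·28.5225] = 16.1902; exercise value = 19.6500 > continuation, so V_dd = 19.6500 (exercise)
Node u (S = 72): continuation = e^(−0.08)·[0.7878·0.0000 + 0.2122·2.8561] = 0.5595; exercise value = 0.0000 ≤ continuation, so V_u = 0.5595
Node d (S = 39): continuation = e^(−0.08)·[0.7878·2.8561 + 0.2122·19.6500] = 5.9263; exercise value = 6.0000 > continuation, so V_d = 6.0000 (exercise)
Node 0 (S = 60): continuation = e^(−0.08)·[0.7878·0.5595 + 0.2122·6.0000] = 1.5822; exercise value = 0.0000 ≤ continuation, so V_0 = 1.5822

€1.58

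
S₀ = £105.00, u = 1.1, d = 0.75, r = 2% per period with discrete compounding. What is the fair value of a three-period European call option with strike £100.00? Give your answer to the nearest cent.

Risk-neutral probability p = (1 + 0.02 − 0.75)/(1.1 − 0.75) = 0.2700/0.3500 = 0.7714
Terminal stock prices: S_uuu = 139.8, S_uud = 95.29, S_udd = 64.97, S_ddd = 44.3
Terminal payoffs (S − K): max(39.76, 0) = 39.76, max(-4.712, 0) = 0, max(-35.03, 0) = 0, max(-55.7, 0) = 0
Node uu (S = 127.1): V_uu = 1/1.02·[0.7714·39.7550 + 0.2286·0.0000] = 30.0668
Node ud (S = 86.63): V_ud = 1/1.02·[0.7714·0.0000 + 0.2286·0.0000] = 0.0000
Node dd (S = 59.06): V_dd = 1/1.02·[0.7714·0.0000 + 0.2286·0.0000] = 0.0000
Node u (S = 115.5): V_u = 1/1.02·[0.7714·30.0668 + 0.2286·0.0000] = 22.7396
Node d (S = 78.75): V_d = 1/1.02·[0.7714·0.0000 + 0.2286·0.0000] = 0.0000
Node 0 (S = 105): V_0 = 1/1.02·[0.7714·22.7396 + 0.2286·0.0000] = 17.1980

£17.20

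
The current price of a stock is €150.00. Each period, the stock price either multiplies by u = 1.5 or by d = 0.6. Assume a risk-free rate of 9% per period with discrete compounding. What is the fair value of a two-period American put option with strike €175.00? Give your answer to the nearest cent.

€43.88

Risk-neutral probability p = (1 + 0.09 − 0.6)/(1.5 − 0.6) = 0.4900/0.9000 = 0.5444
Terminal stock prices: S_uu = 337.5, S_ud = 135, S_dd = 54
Terminal payoffs (K − S): max(-162.5, 0) = 0, max(40, 0) = 40, max(121, 0) = 121
Node u (S = 225): continuation = 1/1.09·[0.5444·0.0000 + 0.4556·40.0000] = 16.7176; exercise value = 0.0000 ≤ continuation, so V_u = 16.7176
Node d (S = 90): continuation = 1/1.09·[0.5444·40.0000 + 0.4556·121.0000] = 70.5505; exercise value = 85.0000 > continuation, so V_d = 85.0000 (exercise)
Node 0 (S = 150): continuation = 1/1.09·[0.5444·16.7176 + 0.4556·85.0000] = 43.8753; exercise value = 25.0000 ≤ continuation, so V_0 = 43.8753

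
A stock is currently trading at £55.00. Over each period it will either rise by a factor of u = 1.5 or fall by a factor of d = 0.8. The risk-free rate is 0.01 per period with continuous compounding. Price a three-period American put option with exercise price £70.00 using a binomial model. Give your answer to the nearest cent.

Risk-neutral probability p = (e^0.01 − 0.8)/(1.5 − 0.8) = 0.2101/0.7000 = 0.3001
Terminal stock prices: S_uuu = 185.6, S_uud = 99, S_udd = 52.8, S_ddd = 28.16
Terminal payoffs (K − S): max(-115.6, 0) = 0, max(-29, 0) = 0, max(17.2, 0) = 17.2, max(41.84, 0) = 41.84
Node uu (S = 123.8): continuation = e^(−0.01)·[0.3001·0.0000 + 0.6999·0.0000] = 0.0000; exercise value = 0.0000 ≤ continuation, so V_uu = 0.0000
Node ud (S = 66): continuation = e^(−0.01)·[0.3001·0.0000 + 0.6999·17.2000] = 11.9190; exercise value = 4.0000 ≤ continuation, so V_ud = 11.9190
Node dd (S = 35.2): continuation = e^(−0.01)·[0.3001·17.2000 + 0.6999·41.8400] = 34.1035; exercise value = 34.8000 > continuation, so V_dd = 34.8000 (exercise)
Node u (S = 82.5): continuation = e^(−0.01)·[0.3001·0.0000 + 0.6999·11.9190] = 8.2594; exercise value = 0.0000 ≤ continuation, so V_u = 8.2594
Node d (S = 44): continuation = e^(−0.01)·[0.3001·11.9190 + 0.6999·34.8000] = 27.6561; exercise value = 26.0000 ≤ continuation, so V_d = 27.6561
Node 0 (S = 55): continuation = e^(−0.01)·[0.3001·8.2594 + 0.6999·27.6561] = 21.6184; exercise value = 15.0000 ≤ continuation, so V_0 = 21.6184

£21.62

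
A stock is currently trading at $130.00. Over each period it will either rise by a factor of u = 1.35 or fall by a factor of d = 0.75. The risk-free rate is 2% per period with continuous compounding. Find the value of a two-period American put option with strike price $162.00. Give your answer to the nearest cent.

Risk-neutral probability p = (e^0.02 − 0.75)/(1.35 − 0.75) = 0.2702/0.6000 = 0.4503
Terminal stock prices: S_uu = 236.9, S_ud = 131.6, S_dd = 73.12
Terminal payoffs (K − S): max(-74.93, 0) = 0, max(30.38, 0) = 30.38, max(88.88, 0) = 88.88
Node u (S = 175.5): continuation = e^(−0.02)·[0.4503·0.0000 + 0.5497·30.3750] = 16.3655; exercise value = 0.0000 ≤ continuation, so V_u = 16.3655
Node d (S = 97.5): continuation = e^(−0.02)·[0.4503·30.3750 + 0.5497·88.8750] = 61.2922; exercise value = 64.5000 > continuation, so V_d = 64.5000 (exercise)
Node 0 (S = 130): continuation = e^(−0.02)·[0.4503·16.3655 + 0.5497·64.5000] = 41.9753; exercise value = 32.0000 ≤ continuation, so V_0 = 41.9753

$41.98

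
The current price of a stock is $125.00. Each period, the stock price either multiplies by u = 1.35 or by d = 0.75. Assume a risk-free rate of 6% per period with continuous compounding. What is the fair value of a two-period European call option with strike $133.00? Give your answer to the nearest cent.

Risk-neutral probability p = (e^0.06 − 0.75)/(1.35 − 0.75) = 0.3118/0.6000 = 0.5197
Terminal stock prices: S_uu = 227.8, S_ud = 126.6, S_dd = 70.31
Terminal payoffs (S − K): max(94.81, 0) = 94.81, max(-6.438, 0) = 0, max(-62.69, 0) = 0
Node u (S = 168.8): V_u = e^(−0.06)·[0.5197·94.8125 + 0.4803·0.0000] = 46.4070
Node d (S = 93.75): V_d = e^(−0.06)·[0.5197·0.0000 + 0.4803·0.0000] = 0.0000
Node 0 (S = 125): V_0 = e^(−0.06)·[0.5197·46.4070 + 0.4803·0.0000] = 22.7144

$22.71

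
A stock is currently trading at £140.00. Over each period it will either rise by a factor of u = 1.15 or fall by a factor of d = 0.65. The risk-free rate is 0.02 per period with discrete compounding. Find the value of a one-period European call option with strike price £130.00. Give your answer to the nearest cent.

£22.49

Risk-neutral probability p = (1 + 0.02 − 0.65)/(1.15 − 0.65) = 0.3700/0.5000 = 0.7400
Terminal stock prices: S_u = 161, S_d = 91
Terminal payoffs (S − K): max(31, 0) = 31, max(-39, 0) = 0
Node 0 (S = 140): V_0 = 1/1.02·[0.7400·31.0000 + 0.2600·0.0000] = 22.4902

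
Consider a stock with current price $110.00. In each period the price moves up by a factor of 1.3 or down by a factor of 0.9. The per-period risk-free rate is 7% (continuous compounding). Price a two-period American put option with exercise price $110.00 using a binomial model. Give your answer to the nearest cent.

$5.88

Risk-neutral probability p = (e^0.07 − 0.9)/(1.3 − 0.9) = 0.1725/0.4000 = 0.4313
Terminal stock prices: S_uu = 185.9, S_ud = 128.7, S_dd = 89.1
Terminal payoffs (K − S): max(-75.9, 0) = 0, max(-18.7, 0) = 0, max(20.9, 0) = 20.9
Node u (S = 143): continuation = e^(−0.07)·[0.4313·0.0000 + 0.5687·0.0000] = 0.0000; exercise value = 0.0000 ≤ continuation, so V_u = 0.0000
Node d (S = 99): continuation = e^(−0.07)·[0.4313·0.0000 + 0.5687·20.9000] = 11.0829; exercise value = 11.0000 ≤ continuation, so V_d = 11.0829
Node 0 (S = 110): continuation = e^(−0.07)·[0.4313·0.0000 + 0.5687·11.0829] = 5.8770; exercise value = 0.0000 ≤ continuation, so V_0 = 5.8770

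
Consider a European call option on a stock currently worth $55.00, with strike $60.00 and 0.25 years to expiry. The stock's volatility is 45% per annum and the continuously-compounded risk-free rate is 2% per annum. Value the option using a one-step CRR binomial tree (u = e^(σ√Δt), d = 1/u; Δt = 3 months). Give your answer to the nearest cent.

CRR parameters: u = e^(σ√Δt) = e^(0.45·√0.25) = 1.2523, d = 1/u = 0.7985
Per-period rate: rΔt = 0.02·0.25 = 0.005, so R = e^0.005 = 1.0050
Risk-neutral probability p = (e^0.005 − 0.7985)/(1.2523 − 0.7985) = 0.2065/0.4538 = 0.4550
Terminal stock prices: S_u = 68.88, S_d = 43.92
Terminal payoffs (S − K): max(8.878, 0) = 8.878, max(-16.08, 0) = 0
Node 0 (S = 55): V_0 = e^(−0.005)·[0.4550·8.8777 + 0.5450·0.0000] = 4.0195

$4.02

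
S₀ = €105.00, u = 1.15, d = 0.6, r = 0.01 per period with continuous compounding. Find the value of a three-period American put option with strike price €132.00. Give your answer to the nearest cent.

Risk-neutral probability p = (e^0.01 − 0.6)/(1.15 − 0.6) = 0.4101/0.5500 = 0.7455
Terminal stock prices: S_uuu = 159.7, S_uud = 83.32, S_udd = 43.47, S_ddd = 22.68
Terminal payoffs (K − S): max(-27.69, 0) = 0, max(48.68, 0) = 48.68, max(88.53, 0) = 88.53, max(109.3, 0) = 109.3
Node uu (S = 138.9): continuation = e^(−0.01)·[0.7455·0.0000 + 0.2545·48.6825] = 12.2642; exercise value = 0.0000 ≤ continuation, so V_uu = 12.2642
Node ud (S = 72.45): continuation = e^(−0.01)·[0.7455·48.6825 + 0.2545·88.5300] = 58.2366; exercise value = 59.5500 > continuation, so V_ud = 59.5500 (exercise)
Node dd (S = 37.8): continuation = e^(−0.01)·[0.7455·88.5300 + 0.2545·109.3200] = 92.8866; exercise value = 94.2000 > continuation, so V_dd = 94.2000 (exercise)
Node u (S = 120.7): continuation = e^(−0.01)·[0.7455·12.2642 + 0.2545·59.5500] = 24.0545; exercise value = 11.2500 ≤ continuation, so V_u = 24.0545
Node d (S = 63): continuation = e^(−0.01)·[0.7455·59.5500 + 0.2545·94.2000] = 67.6866; exercise value = 69.0000 > continuation, so V_d = 69.0000 (exercise)
Node 0 (S = 105): continuation = e^(−0.01)·[0.7455·24.0545 + 0.2545·69.0000] = 35.1380; exercise value = 27.0000 ≤ continuation, so V_0 = 35.1380

€35.14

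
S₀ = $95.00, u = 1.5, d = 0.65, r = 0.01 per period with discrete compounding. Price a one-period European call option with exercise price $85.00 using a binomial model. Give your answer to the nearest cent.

Risk-neutral probability p = (1 + 0.01 − 0.65)/(1.5 − 0.65) = 0.3600/0.8500 = 0.4235
Terminal stock prices: S_u = 142.5, S_d = 61.75
Terminal payoffs (S − K): max(57.5, 0) = 57.5, max(-23.25, 0) = 0
Node 0 (S = 95): V_0 = 1/1.01·[0.4235·57.5000 + 0.5765·0.0000] = 24.1118

$24.11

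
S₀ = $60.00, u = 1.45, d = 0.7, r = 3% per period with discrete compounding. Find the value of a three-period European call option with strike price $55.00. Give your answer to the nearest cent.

Risk-neutral probability p = (1 + 0.03 − 0.7)/(1.45 − 0.7) = 0.3300/0.7500 = 0.4400
Terminal stock prices: S_uuu = 182.9, S_uud = 88.3, S_udd = 42.63, S_ddd = 20.58
Terminal payoffs (S − K): max(127.9, 0) = 127.9, max(33.3, 0) = 33.3, max(-12.37, 0) = 0, max(-34.42, 0) = 0
Node uu (S = 126.2): V_uu = 1/1.03·[0.4400·127.9175 + 0.5600·33.3050] = 72.7519
Node ud (S = 60.9): V_ud = 1/1.03·[0.4400·33.3050 + 0.5600·0.0000] = 14.2274
Node dd (S = 29.4): V_dd = 1/1.03·[0.4400·0.0000 + 0.5600·0.0000] = 0.0000
Node u (S = 87): V_u = 1/1.03·[0.4400·72.7519 + 0.5600·14.2274] = 38.8138
Node d (S = 42): V_d = 1/1.03·[0.4400·14.2274 + 0.5600·0.0000] = 6.0777
Node 0 (S = 60): V_0 = 1/1.03·[0.4400·38.8138 + 0.5600·6.0777] = 19.8850

$19.89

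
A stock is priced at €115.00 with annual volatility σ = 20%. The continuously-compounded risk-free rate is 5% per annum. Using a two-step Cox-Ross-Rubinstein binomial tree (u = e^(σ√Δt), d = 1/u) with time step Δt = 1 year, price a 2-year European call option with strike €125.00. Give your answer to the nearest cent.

€14.05

CRR parameters: u = e^(σ√Δt) = e^(0.2·√1) = 1.2214, d = 1/u = 0.8187
Per-period rate: rΔt = 0.05·1 = 0.05, so R = e^0.05 = 1.0513
Risk-neutral probability p = (e^0.05 − 0.8187)/(1.2214 − 0.8187) = 0.2325/0.4027 = 0.5775
Terminal stock prices: S_uu = 171.6, S_ud = 115, S_dd = 77.09
Terminal payoffs (S − K): max(46.56, 0) = 46.56, max(-10, 0) = 0, max(-47.91, 0) = 0
Node u (S = 140.5): V_u = e^(−0.05)·[0.5775·46.5598 + 0.4225·0.0000] = 25.5766
Node d (S = 94.15): V_d = e^(−0.05)·[0.5775·0.0000 + 0.4225·0.0000] = 0.0000
Node 0 (S = 115): V_0 = e^(−0.05)·[0.5775·25.5766 + 0.4225·0.0000] = 14.0500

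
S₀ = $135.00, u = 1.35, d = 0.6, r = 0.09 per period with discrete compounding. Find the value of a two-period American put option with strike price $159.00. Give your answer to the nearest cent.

$34.27

Risk-neutral probability p = (1 + 0.09 − 0.6)/(1.35 − 0.6) = 0.4900/0.7500 = 0.6533
Terminal stock prices: S_uu = 246, S_ud = 109.3, S_dd = 48.6
Terminal payoffs (K − S): max(-87.04, 0) = 0, max(49.65, 0) = 49.65, max(110.4, 0) = 110.4
Node u (S = 182.2): continuation = 1/1.09·[0.6533·0.0000 + 0.3467·49.6500] = 15.7908; exercise value = 0.0000 ≤ continuation, so V_u = 15.7908
Node d (S = 81): continuation = 1/1.09·[0.6533·49.6500 + 0.3467·110.4000] = 64.8716; exercise value = 78.0000 > continuation, so V_d = 78.0000 (exercise)
Node 0 (S = 135): continuation = 1/1.09·[0.6533·15.7908 + 0.3467·78.0000] = 34.2722; exercise value = 24.0000 ≤ continuation, so V_0 = 34.2722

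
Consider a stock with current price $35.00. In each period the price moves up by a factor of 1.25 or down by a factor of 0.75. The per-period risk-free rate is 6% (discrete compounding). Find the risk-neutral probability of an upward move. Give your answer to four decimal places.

p = 0.6200

Risk-neutral probability p = (1 + 0.06 − 0.75)/(1.25 − 0.75) = 0.3100/0.5000 = 0.6200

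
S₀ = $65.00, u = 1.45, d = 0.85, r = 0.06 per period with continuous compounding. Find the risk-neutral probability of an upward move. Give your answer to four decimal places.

Risk-neutral probability p = (e^0.06 − 0.85)/(1.45 − 0.85) = 0.2118/0.6000 = 0.3531

p = 0.3531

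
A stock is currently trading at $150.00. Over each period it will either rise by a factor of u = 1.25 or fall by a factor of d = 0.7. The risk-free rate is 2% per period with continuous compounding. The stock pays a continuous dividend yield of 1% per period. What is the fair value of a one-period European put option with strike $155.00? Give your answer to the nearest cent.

$21.38

Per-period risk-free factor R = e^0.02 = 1.0202; dividend-adjusted growth = e^(0.02−0.01) = 1.0101.
Risk-neutral probability p = (1.0101 − 0.7)/(1.25 − 0.7) = 0.3101/0.5500 = 0.5637
Terminal stock prices: S_u = 187.5, S_d = 105
Terminal payoffs (K − S): max(-32.5, 0) = 0, max(50, 0) = 50
Node 0 (S = 150): V_0 = e^(−0.02)·[0.5637·0.0000 + 0.4363·50.0000] = 21.3817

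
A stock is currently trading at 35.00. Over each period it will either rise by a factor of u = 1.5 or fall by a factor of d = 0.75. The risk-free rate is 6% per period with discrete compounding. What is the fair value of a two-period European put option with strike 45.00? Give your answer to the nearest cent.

Risk-neutral probability p = (1 + 0.06 − 0.75)/(1.5 − 0.75) = 0.3100/0.7500 = 0.4133
Terminal stock prices: S_uu = 78.75, S_ud = 39.38, S_dd = 19.69
Terminal payoffs (K − S): max(-33.75, 0) = 0, max(5.625, 0) = 5.625, max(25.31, 0) = 25.31
Node u (S = 52.5): V_u = 1/1.06·[0.4133·0.0000 + 0.5867·5.6250] = 3.1132
Node d (S = 26.25): V_d = 1/1.06·[0.4133·5.6250 + 0.5867·25.3125] = 16.2028
Node 0 (S = 35): V_0 = 1/1.06·[0.4133·3.1132 + 0.5867·16.2028] = 10.1816

10.18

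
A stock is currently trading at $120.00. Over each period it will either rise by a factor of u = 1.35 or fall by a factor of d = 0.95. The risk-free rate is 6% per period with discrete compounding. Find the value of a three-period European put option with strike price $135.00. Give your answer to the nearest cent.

Risk-neutral probability p = (1 + 0.06 − 0.95)/(1.35 − 0.95) = 0.1100/0.4000 = 0.2750
Terminal stock prices: S_uuu = 295.2, S_uud = 207.8, S_udd = 146.2, S_ddd = 102.9
Terminal payoffs (K − S): max(-160.2, 0) = 0, max(-72.77, 0) = 0, max(-11.2, 0) = 0, max(32.12, 0) = 32.12
Node uu (S = 218.7): V_uu = 1/1.06·[0.2750·0.0000 + 0.7250·0.0000] = 0.0000
Node ud (S = 153.9): V_ud = 1/1.06·[0.2750·0.0000 + 0.7250·0.0000] = 0.0000
Node dd (S = 108.3): V_dd = 1/1.06·[0.2750·0.0000 + 0.7250·32.1150] = 21.9654
Node u (S = 162): V_u = 1/1.06·[0.2750·0.0000 + 0.7250·0.0000] = 0.0000
Node d (S = 114): V_d = 1/1.06·[0.2750·0.0000 + 0.7250·21.9654] = 15.0235
Node 0 (S = 120): V_0 = 1/1.06·[0.2750·0.0000 + 0.7250·15.0235] = 10.2755

$10.28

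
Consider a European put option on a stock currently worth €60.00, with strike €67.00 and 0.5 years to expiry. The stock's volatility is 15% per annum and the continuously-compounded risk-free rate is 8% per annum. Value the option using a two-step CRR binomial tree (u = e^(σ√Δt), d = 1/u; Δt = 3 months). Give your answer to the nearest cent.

€5.36

CRR parameters: u = e^(σ√Δt) = e^(0.15·√0.25) = 1.0779, d = 1/u = 0.9277
Per-period rate: rΔt = 0.08·0.25 = 0.02, so R = e^0.02 = 1.0202
Risk-neutral probability p = (e^0.02 − 0.9277)/(1.0779 − 0.9277) = 0.0925/0.1501 = 0.6158
Terminal stock prices: S_uu = 69.71, S_ud = 60, S_dd = 51.64
Terminal payoffs (K − S): max(-2.71, 0) = 0, max(7, 0) = 7, max(15.36, 0) = 15.36
Node u (S = 64.67): V_u = e^(−0.02)·[0.6158·0.0000 + 0.3842·7.0000] = 2.6361
Node d (S = 55.66): V_d = e^(−0.02)·[0.6158·7.0000 + 0.3842·15.3575] = 10.0087
Node 0 (S = 60): V_0 = e^(−0.02)·[0.6158·2.6361 + 0.3842·10.0087] = 5.3603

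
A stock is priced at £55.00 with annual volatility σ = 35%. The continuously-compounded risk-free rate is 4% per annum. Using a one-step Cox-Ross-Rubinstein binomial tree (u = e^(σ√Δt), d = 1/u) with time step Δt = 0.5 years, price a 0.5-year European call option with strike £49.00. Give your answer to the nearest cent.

£10.07

CRR parameters: u = e^(σ√Δt) = e^(0.35·√0.5) = 1.2808, d = 1/u = 0.7808
Per-period rate: rΔt = 0.04·0.5 = 0.02, so R = e^0.02 = 1.0202
Risk-neutral probability p = (e^0.02 − 0.7808)/(1.2808 − 0.7808) = 0.2394/0.5000 = 0.4788
Terminal stock prices: S_u = 70.44, S_d = 42.94
Terminal payoffs (S − K): max(21.44, 0) = 21.44, max(-6.058, 0) = 0
Node 0 (S = 55): V_0 = e^(−0.02)·[0.4788·21.4442 + 0.5212·0.0000] = 10.0650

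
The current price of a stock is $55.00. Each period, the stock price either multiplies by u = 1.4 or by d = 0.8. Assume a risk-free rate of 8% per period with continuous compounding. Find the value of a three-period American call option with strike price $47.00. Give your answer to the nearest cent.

$20.21

Risk-neutral probability p = (e^0.08 − 0.8)/(1.4 − 0.8) = 0.2833/0.6000 = 0.4721
Terminal stock prices: S_uuu = 150.9, S_uud = 86.24, S_udd = 49.28, S_ddd = 28.16
Terminal payoffs (S − K): max(103.9, 0) = 103.9, max(39.24, 0) = 39.24, max(2.28, 0) = 2.28, max(-18.84, 0) = 0
Node uu (S = 107.8): continuation = e^(−0.08)·[0.4721·103.9200 + 0.5279·39.2400] = 64.4135; exercise value = 60.8000 ≤ continuation, so V_uu = 64.4135
Node ud (S = 61.6): continuation = e^(−0.08)·[0.4721·39.2400 + 0.5279·2.2800] = 18.2135; exercise value = 14.6000 ≤ continuation, so V_ud = 18.2135
Node dd (S = 35.2): continuation = e^(−0.08)·[0.4721·2.2800 + 0.5279·0.0000] = 0.9937; exercise value = 0.0000 ≤ continuation, so V_dd = 0.9937
Node u (S = 77): continuation = e^(−0.08)·[0.4721·64.4135 + 0.5279·18.2135] = 36.9492; exercise value = 30.0000 ≤ continuation, so V_u = 36.9492
Node d (S = 44): continuation = e^(−0.08)·[0.4721·18.2135 + 0.5279·0.9937] = 8.4225; exercise value = 0.0000 ≤ continuation, so V_d = 8.4225
Node 0 (S = 55): continuation = e^(−0.08)·[0.4721·36.9492 + 0.5279·8.4225] = 20.2082; exercise value = 8.0000 ≤ continuation, so V_0 = 20.2082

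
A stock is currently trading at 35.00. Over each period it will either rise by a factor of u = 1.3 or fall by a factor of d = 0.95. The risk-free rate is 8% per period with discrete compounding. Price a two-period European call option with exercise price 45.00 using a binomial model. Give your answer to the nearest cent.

Risk-neutral probability p = (1 + 0.08 − 0.95)/(1.3 − 0.95) = 0.1300/0.3500 = 0.3714
Terminal stock prices: S_uu = 59.15, S_ud = 43.23, S_dd = 31.59
Terminal payoffs (S − K): max(14.15, 0) = 14.15, max(-1.775, 0) = 0, max(-13.41, 0) = 0
Node u (S = 45.5): V_u = 1/1.08·[0.3714·14.1500 + 0.6286·0.0000] = 4.8664
Node d (S = 33.25): V_d = 1/1.08·[0.3714·0.0000 + 0.6286·0.0000] = 0.0000
Node 0 (S = 35): V_0 = 1/1.08·[0.3714·4.8664 + 0.6286·0.0000] = 1.6736

1.67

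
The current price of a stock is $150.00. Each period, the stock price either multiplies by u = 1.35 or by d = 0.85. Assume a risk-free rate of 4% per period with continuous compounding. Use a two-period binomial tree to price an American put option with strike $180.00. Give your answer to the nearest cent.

$32.91

Risk-neutral probability p = (e^0.04 − 0.85)/(1.35 − 0.85) = 0.1908/0.5000 = 0.3816
Terminal stock prices: S_uu = 273.4, S_ud = 172.1, S_dd = 108.4
Terminal payoffs (K − S): max(-93.38, 0) = 0, max(7.875, 0) = 7.875, max(71.63, 0) = 71.63
Node u (S = 202.5): continuation = e^(−0.04)·[0.3816·0.0000 + 0.6184·7.8750] = 4.6788; exercise value = 0.0000 ≤ continuation, so V_u = 4.6788
Node d (S = 127.5): continuation = e^(−0.04)·[0.3816·7.8750 + 0.6184·71.6250] = 45.4421; exercise value = 52.5000 > continuation, so V_d = 52.5000 (exercise)
Node 0 (S = 150): continuation = e^(−0.04)·[0.3816·4.6788 + 0.6184·52.5000] = 32.9074; exercise value = 30.0000 ≤ continuation, so V_0 = 32.9074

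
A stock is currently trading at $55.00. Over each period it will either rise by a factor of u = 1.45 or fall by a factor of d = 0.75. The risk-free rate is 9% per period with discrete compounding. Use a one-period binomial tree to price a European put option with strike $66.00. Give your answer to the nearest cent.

Risk-neutral probability p = (1 + 0.09 − 0.75)/(1.45 − 0.75) = 0.3400/0.7000 = 0.4857
Terminal stock prices: S_u = 79.75, S_d = 41.25
Terminal payoffs (K − S): max(-13.75, 0) = 0, max(24.75, 0) = 24.75
Node 0 (S = 55): V_0 = 1/1.09·[0.4857·0.0000 + 0.5143·24.7500] = 11.6776

$11.68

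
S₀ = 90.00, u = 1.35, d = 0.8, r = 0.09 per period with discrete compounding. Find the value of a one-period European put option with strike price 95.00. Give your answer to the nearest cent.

Risk-neutral probability p = (1 + 0.09 − 0.8)/(1.35 − 0.8) = 0.2900/0.5500 = 0.5273
Terminal stock prices: S_u = 121.5, S_d = 72
Terminal payoffs (K − S): max(-26.5, 0) = 0, max(23, 0) = 23
Node 0 (S = 90): V_0 = 1/1.09·[0.5273·0.0000 + 0.4727·23.0000] = 9.9750

9.97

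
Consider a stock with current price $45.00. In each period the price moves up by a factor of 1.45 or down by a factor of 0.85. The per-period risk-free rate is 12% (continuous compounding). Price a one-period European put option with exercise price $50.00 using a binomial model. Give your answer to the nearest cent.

Risk-neutral probability p = (e^0.12 − 0.85)/(1.45 − 0.85) = 0.2775/0.6000 = 0.4625
Terminal stock prices: S_u = 65.25, S_d = 38.25
Terminal payoffs (K − S): max(-15.25, 0) = 0, max(11.75, 0) = 11.75
Node 0 (S = 45): V_0 = e^(−0.12)·[0.4625·0.0000 + 0.5375·11.7500] = 5.6015

$5.60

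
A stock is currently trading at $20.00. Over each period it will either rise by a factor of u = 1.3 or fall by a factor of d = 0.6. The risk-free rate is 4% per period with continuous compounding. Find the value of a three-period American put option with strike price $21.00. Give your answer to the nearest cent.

Risk-neutral probability p = (e^0.04 − 0.6)/(1.3 − 0.6) = 0.4408/0.7000 = 0.6297
Terminal stock prices: S_uuu = 43.94, S_uud = 20.28, S_udd = 9.36, S_ddd = 4.32
Terminal payoffs (K − S): max(-22.94, 0) = 0, max(0.72, 0) = 0.72, max(11.64, 0) = 11.64, max(16.68, 0) = 16.68
Node uu (S = 33.8): continuation = e^(−0.04)·[0.6297·0.0000 + 0.3703·0.7200] = 0.2561; exercise value = 0.0000 ≤ continuation, so V_uu = 0.2561
Node ud (S = 15.6): continuation = e^(−0.04)·[0.6297·0.7200 + 0.3703·11.6400] = 4.5766; exercise value = 5.4000 > continuation, so V_ud = 5.4000 (exercise)
Node dd (S = 7.2): continuation = e^(−0.04)·[0.6297·11.6400 + 0.3703·16.6800] = 12.9766; exercise value = 13.8000 > continuation, so V_dd = 13.8000 (exercise)
Node u (S = 26): continuation = e^(−0.04)·[0.6297·0.2561 + 0.3703·5.4000] = 2.0760; exercise value = 0.0000 ≤ continuation, so V_u = 2.0760
Node d (S = 12): continuation = e^(−0.04)·[0.6297·5.4000 + 0.3703·13.8000] = 8.1766; exercise value = 9.0000 > continuation, so V_d = 9.0000 (exercise)
Node 0 (S = 20): continuation = e^(−0.04)·[0.6297·2.0760 + 0.3703·9.0000] = 4.4578; exercise value = 1.0000 ≤ continuation, so V_0 = 4.4578

$4.46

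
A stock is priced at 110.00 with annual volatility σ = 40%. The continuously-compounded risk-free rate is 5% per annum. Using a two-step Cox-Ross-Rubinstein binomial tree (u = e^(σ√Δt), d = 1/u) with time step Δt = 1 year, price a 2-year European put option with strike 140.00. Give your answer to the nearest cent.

CRR parameters: u = e^(σ√Δt) = e^(0.4·√1) = 1.4918, d = 1/u = 0.6703
Per-period rate: rΔt = 0.05·1 = 0.05, so R = e^0.05 = 1.0513
Risk-neutral probability p = (e^0.05 − 0.6703)/(1.4918 − 0.6703) = 0.3810/0.8215 = 0.4637
Terminal stock prices: S_uu = 244.8, S_ud = 110, S_dd = 49.43
Terminal payoffs (K − S): max(-104.8, 0) = 0, max(30, 0) = 30, max(90.57, 0) = 90.57
Node u (S = 164.1): V_u = e^(−0.05)·[0.4637·0.0000 + 0.5363·30.0000] = 15.3037
Node d (S = 73.74): V_d = e^(−0.05)·[0.4637·30.0000 + 0.5363·90.5738] = 59.4369
Node 0 (S = 110): V_0 = e^(−0.05)·[0.4637·15.3037 + 0.5363·59.4369] = 37.0706

37.07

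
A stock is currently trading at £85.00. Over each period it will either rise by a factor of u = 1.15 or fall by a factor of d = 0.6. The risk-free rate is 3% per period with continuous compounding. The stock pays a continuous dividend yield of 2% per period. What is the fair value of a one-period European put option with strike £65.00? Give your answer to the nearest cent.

£3.46

Per-period risk-free factor R = e^0.03 = 1.0305; dividend-adjusted growth = e^(0.03−0.02) = 1.0101.
Risk-neutral probability p = (1.0101 − 0.6)/(1.15 − 0.6) = 0.4101/0.5500 = 0.7455
Terminal stock prices: S_u = 97.75, S_d = 51
Terminal payoffs (K − S): max(-32.75, 0) = 0, max(14, 0) = 14
Node 0 (S = 85): V_0 = e^(−0.03)·[0.7455·0.0000 + 0.2545·14.0000] = 3.4571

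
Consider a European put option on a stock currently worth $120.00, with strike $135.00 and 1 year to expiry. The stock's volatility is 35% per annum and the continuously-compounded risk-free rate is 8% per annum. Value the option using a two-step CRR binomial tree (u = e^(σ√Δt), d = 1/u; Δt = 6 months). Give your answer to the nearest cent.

CRR parameters: u = e^(σ√Δt) = e^(0.35·√0.5) = 1.2808, d = 1/u = 0.7808
Per-period rate: rΔt = 0.08·0.5 = 0.04, so R = e^0.04 = 1.0408
Risk-neutral probability p = (e^0.04 − 0.7808)/(1.2808 − 0.7808) = 0.2601/0.5000 = 0.5201
Terminal stock prices: S_uu = 196.9, S_ud = 120, S_dd = 73.15
Terminal payoffs (K − S): max(-61.85, 0) = 0, max(15, 0) = 15, max(61.85, 0) = 61.85
Node u (S = 153.7): V_u = e^(−0.04)·[0.5201·0.0000 + 0.4799·15.0000] = 6.9169
Node d (S = 93.69): V_d = e^(−0.04)·[0.5201·15.0000 + 0.4799·61.8496] = 36.0154
Node 0 (S = 120): V_0 = e^(−0.04)·[0.5201·6.9169 + 0.4799·36.0154] = 20.0637

$20.06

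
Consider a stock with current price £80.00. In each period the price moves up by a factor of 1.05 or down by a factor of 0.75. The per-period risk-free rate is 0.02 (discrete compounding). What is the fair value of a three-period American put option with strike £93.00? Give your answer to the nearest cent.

Risk-neutral probability p = (1 + 0.02 − 0.75)/(1.05 − 0.75) = 0.2700/0.3000 = 0.9000
Terminal stock prices: S_uuu = 92.61, S_uud = 66.15, S_udd = 47.25, S_ddd = 33.75
Terminal payoffs (K − S): max(0.39, 0) = 0.39, max(26.85, 0) = 26.85, max(45.75, 0) = 45.75, max(59.25, 0) = 59.25
Node uu (S = 88.2): continuation = 1/1.02·[0.9000·0.3900 + 0.1000·26.8500] = 2.9765; exercise value = 4.8000 > continuation, so V_uu = 4.8000 (exercise)
Node ud (S = 63): continuation = 1/1.02·[0.9000·26.8500 + 0.1000·45.7500] = 28.1765; exercise value = 30.0000 > continuation, so V_ud = 30.0000 (exercise)
Node dd (S = 45): continuation = 1/1.02·[0.9000·45.7500 + 0.1000·59.2500] = 46.1765; exercise value = 48.0000 > continuation, so V_dd = 48.0000 (exercise)
Node u (S = 84): continuation = 1/1.02·[0.9000·4.8000 + 0.1000·30.0000] = 7.1765; exercise value = 9.0000 > continuation, so V_u = 9.0000 (exercise)
Node d (S = 60): continuation = 1/1.02·[0.9000·30.0000 + 0.1000·48.0000] = 31.1765; exercise value = 33.0000 > continuation, so V_d = 33.0000 (exercise)
Node 0 (S = 80): continuation = 1/1.02·[0.9000·9.0000 + 0.1000·33.0000] = 11.1765; exercise value = 13.0000 > continuation, so V_0 = 13.0000 (exercise)

£13.00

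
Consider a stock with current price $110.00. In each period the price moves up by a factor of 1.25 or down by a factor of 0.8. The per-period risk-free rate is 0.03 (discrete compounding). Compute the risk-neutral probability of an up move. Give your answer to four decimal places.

Risk-neutral probability p = (1 + 0.03 − 0.8)/(1.25 − 0.8) = 0.2300/0.4500 = 0.5111

p = 0.5111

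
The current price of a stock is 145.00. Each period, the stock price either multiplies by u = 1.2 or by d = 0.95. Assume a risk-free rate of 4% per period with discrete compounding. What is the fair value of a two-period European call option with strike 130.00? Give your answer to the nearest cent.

24.81

Risk-neutral probability p = (1 + 0.04 − 0.95)/(1.2 − 0.95) = 0.0900/0.2500 = 0.3600
Terminal stock prices: S_uu = 208.8, S_ud = 165.3, S_dd = 130.9
Terminal payoffs (S − K): max(78.8, 0) = 78.8, max(35.3, 0) = 35.3, max(0.8625, 0) = 0.8625
Node u (S = 174): V_u = 1/1.04·[0.3600·78.8000 + 0.6400·35.3000] = 49.0000
Node d (S = 137.8): V_d = 1/1.04·[0.3600·35.3000 + 0.6400·0.8625] = 12.7500
Node 0 (S = 145): V_0 = 1/1.04·[0.3600·49.0000 + 0.6400·12.7500] = 24.8077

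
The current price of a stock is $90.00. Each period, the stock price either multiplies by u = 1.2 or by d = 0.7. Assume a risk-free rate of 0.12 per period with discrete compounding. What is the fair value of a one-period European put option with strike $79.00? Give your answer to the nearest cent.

Risk-neutral probability p = (1 + 0.12 − 0.7)/(1.2 − 0.7) = 0.4200/0.5000 = 0.8400
Terminal stock prices: S_u = 108, S_d = 63
Terminal payoffs (K − S): max(-29, 0) = 0, max(16, 0) = 16
Node 0 (S = 90): V_0 = 1/1.12·[0.8400·0.0000 + 0.1600·16.0000] = 2.2857

$2.29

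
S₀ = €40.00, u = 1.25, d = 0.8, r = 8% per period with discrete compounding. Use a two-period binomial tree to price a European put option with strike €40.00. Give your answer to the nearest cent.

Risk-neutral probability p = (1 + 0.08 − 0.8)/(1.25 − 0.8) = 0.2800/0.4500 = 0.6222
Terminal stock prices: S_uu = 62.5, S_ud = 40, S_dd = 25.6
Terminal payoffs (K − S): max(-22.5, 0) = 0, max(0, 0) = 0, max(14.4, 0) = 14.4
Node u (S = 50): V_u = 1/1.08·[0.6222·0.0000 + 0.3778·0.0000] = 0.0000
Node d (S = 32): V_d = 1/1.08·[0.6222·0.0000 + 0.3778·14.4000] = 5.0370
Node 0 (S = 40): V_0 = 1/1.08·[0.6222·0.0000 + 0.3778·5.0370] = 1.7619

€1.76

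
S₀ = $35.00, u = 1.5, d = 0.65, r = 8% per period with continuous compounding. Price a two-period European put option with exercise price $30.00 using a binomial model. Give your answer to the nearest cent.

$3.12

Risk-neutral probability p = (e^0.08 − 0.65)/(1.5 − 0.65) = 0.4333/0.8500 = 0.5097
Terminal stock prices: S_uu = 78.75, S_ud = 34.12, S_dd = 14.79
Terminal payoffs (K − S): max(-48.75, 0) = 0, max(-4.125, 0) = 0, max(15.21, 0) = 15.21
Node u (S = 52.5): V_u = e^(−0.08)·[0.5097·0.0000 + 0.4903·0.0000] = 0.0000
Node d (S = 22.75): V_d = e^(−0.08)·[0.5097·0.0000 + 0.4903·15.2125] = 6.8845
Node 0 (S = 35): V_0 = e^(−0.08)·[0.5097·0.0000 + 0.4903·6.8845] = 3.1157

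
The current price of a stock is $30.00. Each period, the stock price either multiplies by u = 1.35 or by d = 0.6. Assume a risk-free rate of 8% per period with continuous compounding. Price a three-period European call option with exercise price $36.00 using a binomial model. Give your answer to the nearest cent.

$7.96

Risk-neutral probability p = (e^0.08 − 0.6)/(1.35 − 0.6) = 0.4833/0.7500 = 0.6444
Terminal stock prices: S_uuu = 73.81, S_uud = 32.8, S_udd = 14.58, S_ddd = 6.48
Terminal payoffs (S − K): max(37.81, 0) = 37.81, max(-3.195, 0) = 0, max(-21.42, 0) = 0, max(-29.52, 0) = 0
Node uu (S = 54.68): V_uu = e^(−0.08)·[0.6444·37.8113 + 0.3556·0.0000] = 22.4917
Node ud (S = 24.3): V_ud = e^(−0.08)·[0.6444·0.0000 + 0.3556·0.0000] = 0.0000
Node dd (S = 10.8): V_dd = e^(−0.08)·[0.6444·0.0000 + 0.3556·0.0000] = 0.0000
Node u (S = 40.5): V_u = e^(−0.08)·[0.6444·22.4917 + 0.3556·0.0000] = 13.3789
Node d (S = 18): V_d = e^(−0.08)·[0.6444·0.0000 + 0.3556·0.0000] = 0.0000
Node 0 (S = 30): V_0 = e^(−0.08)·[0.6444·13.3789 + 0.3556·0.0000] = 7.9583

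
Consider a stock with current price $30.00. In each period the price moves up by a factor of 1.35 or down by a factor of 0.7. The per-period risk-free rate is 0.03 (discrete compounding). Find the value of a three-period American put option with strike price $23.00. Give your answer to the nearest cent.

$2.61

Risk-neutral probability p = (1 + 0.03 − 0.7)/(1.35 − 0.7) = 0.3300/0.6500 = 0.5077
Terminal stock prices: S_uuu = 73.81, S_uud = 38.27, S_udd = 19.84, S_ddd = 10.29
Terminal payoffs (K − S): max(-50.81, 0) = 0, max(-15.27, 0) = 0, max(3.155, 0) = 3.155, max(12.71, 0) = 12.71
Node uu (S = 54.68): continuation = 1/1.03·[0.5077·0.0000 + 0.4923·0.0000] = 0.0000; exercise value = 0.0000 ≤ continuation, so V_uu = 0.0000
Node ud (S = 28.35): continuation = 1/1.03·[0.5077·0.0000 + 0.4923·3.1550] = 1.5080; exercise value = 0.0000 ≤ continuation, so V_ud = 1.5080
Node dd (S = 14.7): continuation = 1/1.03·[0.5077·3.1550 + 0.4923·12.7100] = 7.6301; exercise value = 8.3000 > continuation, so V_dd = 8.3000 (exercise)
Node u (S = 40.5): continuation = 1/1.03·[0.5077·0.0000 + 0.4923·1.5080] = 0.7208; exercise value = 0.0000 ≤ continuation, so V_u = 0.7208
Node d (S = 21): continuation = 1/1.03·[0.5077·1.5080 + 0.4923·8.3000] = 4.7104; exercise value = 2.0000 ≤ continuation, so V_d = 4.7104
Node 0 (S = 30): continuation = 1/1.03·[0.5077·0.7208 + 0.4923·4.7104] = 2.6067; exercise value = 0.0000 ≤ continuation, so V_0 = 2.6067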